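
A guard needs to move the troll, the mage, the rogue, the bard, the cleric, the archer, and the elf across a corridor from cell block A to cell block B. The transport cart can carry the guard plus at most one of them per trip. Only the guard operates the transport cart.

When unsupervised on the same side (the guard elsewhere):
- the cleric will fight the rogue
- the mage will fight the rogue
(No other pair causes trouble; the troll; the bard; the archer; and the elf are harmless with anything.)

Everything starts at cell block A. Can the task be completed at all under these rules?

Yes

1. Guard goes to cell block B with the rogue.  [cell block A: the archer, the bard, the cleric, the elf, the mage, the troll | cell block B: the rogue]
2. Guard goes back to cell block A alone.  [cell block A: the archer, the bard, the cleric, the elf, the mage, the troll | cell block B: the rogue]
3. Guard goes to cell block B with the troll.  [cell block A: the archer, the bard, the cleric, the elf, the mage | cell block B: the rogue, the troll]
4. Guard goes back to cell block A alone.  [cell block A: the archer, the bard, the cleric, the elf, the mage | cell block B: the rogue, the troll]
5. Guard goes to cell block B with the mage.  [cell block A: the archer, the bard, the cleric, the elf | cell block B: the mage, the rogue, the troll]
6. Guard goes back to cell block A with the rogue.  [cell block A: the archer, the bard, the cleric, the elf, the rogue | cell block B: the mage, the troll]
7. Guard goes to cell block B with the cleric.  [cell block A: the archer, the bard, the elf, the rogue | cell block B: the cleric, the mage, the troll]
8. Guard goes back to cell block A alone.  [cell block A: the archer, the bard, the elf, the rogue | cell block B: the cleric, the mage, the troll]
9. Guard goes to cell block B with the bard.  [cell block A: the archer, the elf, the rogue | cell block B: the bard, the cleric, the mage, the troll]
10. Guard goes back to cell block A alone.  [cell block A: the archer, the elf, the rogue | cell block B: the bard, the cleric, the mage, the troll]
11. Guard goes to cell block B with the archer.  [cell block A: the elf, the rogue | cell block B: the archer, the bard, the cleric, the mage, the troll]
12. Guard goes back to cell block A alone.  [cell block A: the elf, the rogue | cell block B: the archer, the bard, the cleric, the mage, the troll]
13. Guard goes to cell block B with the elf.  [cell block A: the rogue | cell block B: the archer, the bard, the cleric, the elf, the mage, the troll]
14. Guard goes back to cell block A alone.  [cell block A: the rogue | cell block B: the archer, the bard, the cleric, the elf, the mage, the troll]
15. Guard goes to cell block B with the rogue.  [cell block A: — | cell block B: the archer, the bard, the cleric, the elf, the mage, the rogue, the troll]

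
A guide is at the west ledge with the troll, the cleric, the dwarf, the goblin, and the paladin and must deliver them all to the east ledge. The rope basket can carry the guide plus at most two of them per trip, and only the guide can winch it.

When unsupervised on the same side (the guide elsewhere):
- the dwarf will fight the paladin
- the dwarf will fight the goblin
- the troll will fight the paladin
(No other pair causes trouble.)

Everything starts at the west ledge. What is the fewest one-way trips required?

Counting alone: the guide can take at most 2 across per trip to the east ledge, so moving all 5 needs at least 3 loaded trips out, with a return between consecutive ones — at least 5 crossings.
The plan below uses exactly 5 crossings, so it is optimal:
1. Guide goes to the east ledge with the dwarf and the troll.
2. Guide goes back to the west ledge alone.
3. Guide goes to the east ledge with the cleric.
4. Guide goes back to the west ledge alone.
5. Guide goes to the east ledge with the goblin and the paladin.

5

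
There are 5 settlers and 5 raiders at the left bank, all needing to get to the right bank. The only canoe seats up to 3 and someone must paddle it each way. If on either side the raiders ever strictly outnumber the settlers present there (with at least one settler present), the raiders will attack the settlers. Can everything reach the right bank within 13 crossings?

Yes

Yes — this plan uses 11 crossings (≤ 13):
1. 2 raiders → the right bank.  (the left bank: 5S 3R; the right bank: 0S 2R)
2. 1 raider ← the left bank.  (the left bank: 5S 4R; the right bank: 0S 1R)
3. 3 raiders → the right bank.  (the left bank: 5S 1R; the right bank: 0S 4R)
4. 1 raider ← the left bank.  (the left bank: 5S 2R; the right bank: 0S 3R)
5. 3 settlers → the right bank.  (the left bank: 2S 2R; the right bank: 3S 3R)
6. 1 settler and 1 raider ← the left bank.  (the left bank: 3S 3R; the right bank: 2S 2R)
7. 3 settlers → the right bank.  (the left bank: 0S 3R; the right bank: 5S 2R)
8. 1 raider ← the left bank.  (the left bank: 0S 4R; the right bank: 5S 1R)
9. 2 raiders → the right bank.  (the left bank: 0S 2R; the right bank: 5S 3R)
10. 1 raider ← the left bank.  (the left bank: 0S 3R; the right bank: 5S 2R)
11. 3 raiders → the right bank.  (the left bank: 0S 0R; the right bank: 5S 5R)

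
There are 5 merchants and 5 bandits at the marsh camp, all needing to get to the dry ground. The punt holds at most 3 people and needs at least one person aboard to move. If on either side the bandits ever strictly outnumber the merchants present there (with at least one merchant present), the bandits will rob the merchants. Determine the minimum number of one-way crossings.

Counting alone: each trip to the dry ground takes at most 3 across and each return brings at least 1 back, so after t trips out (and t−1 returns) at most 3t − (t−1) of the 10 are across; that first reaches 10 at t = 5, so at least 9 crossings are needed.
The safety rule pushes this higher. Following every safe sequence of crossings, the most of the 10 that can be at the dry ground as the punt arrives there on crossing 9 is 9 — never all 10.
So no plan with fewer than 11 crossings exists, and this one achieves 11:
1. 2 bandits → the dry ground.  (the marsh camp: 5M 3B; the dry ground: 0M 2B)
2. 1 bandit ← the marsh camp.  (the marsh camp: 5M 4B; the dry ground: 0M 1B)
3. 3 bandits → the dry ground.  (the marsh camp: 5M 1B; the dry ground: 0M 4B)
4. 1 bandit ← the marsh camp.  (the marsh camp: 5M 2B; the dry ground: 0M 3B)
5. 3 merchants → the dry ground.  (the marsh camp: 2M 2B; the dry ground: 3M 3B)
6. 1 merchant and 1 bandit ← the marsh camp.  (the marsh camp: 3M 3B; the dry ground: 2M 2B)
7. 3 merchants → the dry ground.  (the marsh camp: 0M 3B; the dry ground: 5M 2B)
8. 1 bandit ← the marsh camp.  (the marsh camp: 0M 4B; the dry ground: 5M 1B)
9. 2 bandits → the dry ground.  (the marsh camp: 0M 2B; the dry ground: 5M 3B)
10. 1 bandit ← the marsh camp.  (the marsh camp: 0M 3B; the dry ground: 5M 2B)
11. 3 bandits → the dry ground.  (the marsh camp: 0M 0B; the dry ground: 5M 5B)

11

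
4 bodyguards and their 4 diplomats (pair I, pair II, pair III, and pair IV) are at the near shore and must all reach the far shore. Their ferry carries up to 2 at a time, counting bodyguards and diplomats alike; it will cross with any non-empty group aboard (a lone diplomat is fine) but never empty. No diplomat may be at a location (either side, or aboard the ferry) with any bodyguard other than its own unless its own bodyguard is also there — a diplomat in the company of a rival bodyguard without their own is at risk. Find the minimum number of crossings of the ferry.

Following every safe sequence of crossings from the start, the most of the 8 that can be at the far shore as the ferry arrives there on crossings 1, 3, 5 is 2, 3, 4 respectively; the best ever achieved is 4 of 8.
From crossing 7 on, no configuration arises that was not already reachable earlier: only 44 distinct safe configurations (who is on which side, and where the ferry is) can ever be reached, none of them has everyone across, and every continuation just revisits them. So no valid plan exists.

impossible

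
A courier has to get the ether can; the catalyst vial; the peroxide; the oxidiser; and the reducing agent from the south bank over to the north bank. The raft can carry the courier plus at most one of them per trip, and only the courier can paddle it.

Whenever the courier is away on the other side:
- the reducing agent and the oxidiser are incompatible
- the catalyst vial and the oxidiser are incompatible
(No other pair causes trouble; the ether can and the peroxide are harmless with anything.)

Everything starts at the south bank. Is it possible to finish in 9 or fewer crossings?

No

Counting alone: the courier can take at most 1 across per trip to the north bank, so moving all 5 needs at least 5 loaded trips out, with a return between consecutive ones — at least 9 crossings.
The safety rule pushes this higher. Following every safe sequence of crossings, the most of the 5 that can be at the north bank as the raft arrives there on crossing 9 is 4 — never all 5.
So the move cannot be finished within 9 crossings. (The shortest complete plan takes 11:)
1. Courier goes to the north bank with the oxidiser.
2. Courier goes back to the south bank alone.
3. Courier goes to the north bank with the ether can.
4. Courier goes back to the south bank alone.
5. Courier goes to the north bank with the catalyst vial.
6. Courier goes back to the south bank with the oxidiser.
7. Courier goes to the north bank with the reducing agent.
8. Courier goes back to the south bank alone.
9. Courier goes to the north bank with the peroxide.
10. Courier goes back to the south bank alone.
11. Courier goes to the north bank with the oxidiser.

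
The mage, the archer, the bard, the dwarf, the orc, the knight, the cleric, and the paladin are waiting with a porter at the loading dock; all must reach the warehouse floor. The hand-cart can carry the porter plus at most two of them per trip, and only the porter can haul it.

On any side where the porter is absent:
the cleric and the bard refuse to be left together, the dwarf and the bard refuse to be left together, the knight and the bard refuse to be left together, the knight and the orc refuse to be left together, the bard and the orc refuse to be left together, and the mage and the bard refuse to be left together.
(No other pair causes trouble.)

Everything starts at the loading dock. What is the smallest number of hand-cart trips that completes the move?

13

Counting alone: the porter can take at most 2 across per trip to the warehouse floor, so moving all 8 needs at least 4 loaded trips out, with a return between consecutive ones — at least 7 crossings.
The safety rule pushes this higher. Following every safe sequence of crossings, the most of the 8 that can be at the warehouse floor as the hand-cart arrives there on crossings 7, 9, 11 is 5, 6, 7 respectively — never all 8.
So no plan with fewer than 13 crossings exists, and this one achieves 13:
1. Porter goes to the warehouse floor with the bard and the orc.
2. Porter goes back to the loading dock with the bard.
3. Porter goes to the warehouse floor with the bard and the mage.
4. Porter goes back to the loading dock with the bard.
5. Porter goes to the warehouse floor with the archer and the bard.
6. Porter goes back to the loading dock with the bard.
7. Porter goes to the warehouse floor with the bard and the dwarf.
8. Porter goes back to the loading dock with the bard.
9. Porter goes to the warehouse floor with the bard and the cleric.
10. Porter goes back to the loading dock with the bard.
11. Porter goes to the warehouse floor with the bard and the paladin.
12. Porter goes back to the loading dock with the bard.
13. Porter goes to the warehouse floor with the bard and the knight.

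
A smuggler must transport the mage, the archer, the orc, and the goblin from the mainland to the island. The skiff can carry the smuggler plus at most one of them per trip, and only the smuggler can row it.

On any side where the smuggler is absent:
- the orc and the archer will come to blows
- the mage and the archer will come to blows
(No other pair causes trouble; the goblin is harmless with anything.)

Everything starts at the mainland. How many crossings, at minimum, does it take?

Counting alone: the smuggler can take at most 1 across per trip to the island, so moving all 4 needs at least 4 loaded trips out, with a return between consecutive ones — at least 7 crossings.
The safety rule pushes this higher. Following every safe sequence of crossings, the most of the 4 that can be at the island as the skiff arrives there on crossing 7 is 3 — never all 4.
So no plan with fewer than 9 crossings exists, and this one achieves 9:
1. Smuggler goes to the island with the archer.
2. Smuggler goes back to the mainland alone.
3. Smuggler goes to the island with the mage.
4. Smuggler goes back to the mainland with the archer.
5. Smuggler goes to the island with the orc.
6. Smuggler goes back to the mainland alone.
7. Smuggler goes to the island with the goblin.
8. Smuggler goes back to the mainland alone.
9. Smuggler goes to the island with the archer.

9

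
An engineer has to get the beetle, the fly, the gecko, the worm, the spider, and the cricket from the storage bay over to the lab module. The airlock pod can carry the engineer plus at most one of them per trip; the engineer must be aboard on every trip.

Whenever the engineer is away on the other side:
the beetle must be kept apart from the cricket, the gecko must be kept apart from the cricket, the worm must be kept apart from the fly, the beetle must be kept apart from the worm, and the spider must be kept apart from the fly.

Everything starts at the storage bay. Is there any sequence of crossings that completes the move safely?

No

Whatever the first load, the items left behind include a forbidden pair without the engineer. No opening move is safe, so no plan exists.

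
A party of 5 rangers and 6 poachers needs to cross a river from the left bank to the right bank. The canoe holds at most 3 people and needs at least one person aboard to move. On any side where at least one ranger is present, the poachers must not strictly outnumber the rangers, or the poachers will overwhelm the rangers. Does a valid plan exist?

No

The poachers already outnumber the rangers at the left bank before anyone moves, so the starting position itself is disallowed.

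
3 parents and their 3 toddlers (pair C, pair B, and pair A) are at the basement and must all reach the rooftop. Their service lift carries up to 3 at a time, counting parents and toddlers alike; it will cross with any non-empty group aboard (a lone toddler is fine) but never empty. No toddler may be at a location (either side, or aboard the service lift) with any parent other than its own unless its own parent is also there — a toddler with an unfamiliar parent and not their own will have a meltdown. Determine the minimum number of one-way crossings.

5

Counting alone: each trip to the rooftop takes at most 3 across and each return brings at least 1 back, so after t trips out (and t−1 returns) at most 3t − (t−1) of the 6 are across; that first reaches 6 at t = 3, so at least 5 crossings are needed.
The plan below uses exactly 5 crossings, so it is optimal:
1. parent C and toddler C cross → the rooftop.
2. parent C crosses ← the basement.
3. parent A, parent B, and parent C cross → the rooftop.
4. toddler C crosses ← the basement.
5. toddler A, toddler B, and toddler C cross → the rooftop.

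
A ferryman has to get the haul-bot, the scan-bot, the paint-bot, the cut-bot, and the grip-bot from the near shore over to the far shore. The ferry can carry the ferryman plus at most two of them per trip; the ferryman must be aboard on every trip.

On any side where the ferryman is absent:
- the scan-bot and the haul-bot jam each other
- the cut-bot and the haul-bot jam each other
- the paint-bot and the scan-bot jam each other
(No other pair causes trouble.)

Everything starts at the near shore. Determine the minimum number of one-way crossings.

5

Counting alone: the ferryman can take at most 2 across per trip to the far shore, so moving all 5 needs at least 3 loaded trips out, with a return between consecutive ones — at least 5 crossings.
The plan below uses exactly 5 crossings, so it is optimal:
1. Ferryman goes to the far shore with the haul-bot and the scan-bot.
2. Ferryman goes back to the near shore with the haul-bot.
3. Ferryman goes to the far shore with the cut-bot and the grip-bot.
4. Ferryman goes back to the near shore alone.
5. Ferryman goes to the far shore with the haul-bot and the paint-bot.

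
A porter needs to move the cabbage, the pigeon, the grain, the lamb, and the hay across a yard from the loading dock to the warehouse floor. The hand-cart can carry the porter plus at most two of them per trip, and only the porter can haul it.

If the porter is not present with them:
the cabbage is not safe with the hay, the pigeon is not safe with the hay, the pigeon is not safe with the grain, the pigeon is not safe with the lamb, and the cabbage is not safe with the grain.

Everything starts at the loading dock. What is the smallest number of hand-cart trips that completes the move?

7

Counting alone: the porter can take at most 2 across per trip to the warehouse floor, so moving all 5 needs at least 3 loaded trips out, with a return between consecutive ones — at least 5 crossings.
The safety rule pushes this higher. Following every safe sequence of crossings, the most of the 5 that can be at the warehouse floor as the hand-cart arrives there on crossing 5 is 4 — never all 5.
So no plan with fewer than 7 crossings exists, and this one achieves 7:
1. Porter goes to the warehouse floor with the cabbage and the pigeon.  [the loading dock: the grain, the hay, the lamb | the warehouse floor: the cabbage, the pigeon]
2. Porter goes back to the loading dock alone.  [the loading dock: the grain, the hay, the lamb | the warehouse floor: the cabbage, the pigeon]
3. Porter goes to the warehouse floor with the grain.  [the loading dock: the hay, the lamb | the warehouse floor: the cabbage, the grain, the pigeon]
4. Porter goes back to the loading dock with the cabbage and the pigeon.  [the loading dock: the cabbage, the hay, the lamb, the pigeon | the warehouse floor: the grain]
5. Porter goes to the warehouse floor with the hay and the lamb.  [the loading dock: the cabbage, the pigeon | the warehouse floor: the grain, the hay, the lamb]
6. Porter goes back to the loading dock alone.  [the loading dock: the cabbage, the pigeon | the warehouse floor: the grain, the hay, the lamb]
7. Porter goes to the warehouse floor with the cabbage and the pigeon.  [the loading dock: — | the warehouse floor: the cabbage, the grain, the hay, the lamb, the pigeon]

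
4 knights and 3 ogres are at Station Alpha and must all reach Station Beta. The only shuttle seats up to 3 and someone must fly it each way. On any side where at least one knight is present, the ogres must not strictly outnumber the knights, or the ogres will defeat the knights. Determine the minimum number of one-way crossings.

Counting alone: each trip to Station Beta takes at most 3 across and each return brings at least 1 back, so after t trips out (and t−1 returns) at most 3t − (t−1) of the 7 are across; that first reaches 7 at t = 3, so at least 5 crossings are needed.
The plan below uses exactly 5 crossings, so it is optimal:
1. 3 ogres → Station Beta.  (Station Alpha: 4K 0O; Station Beta: 0K 3O)
2. 1 ogre ← Station Alpha.  (Station Alpha: 4K 1O; Station Beta: 0K 2O)
3. 3 knights → Station Beta.  (Station Alpha: 1K 1O; Station Beta: 3K 2O)
4. 1 knight ← Station Alpha.  (Station Alpha: 2K 1O; Station Beta: 2K 2O)
5. 2 knights and 1 ogre → Station Beta.  (Station Alpha: 0K 0O; Station Beta: 4K 3O)

5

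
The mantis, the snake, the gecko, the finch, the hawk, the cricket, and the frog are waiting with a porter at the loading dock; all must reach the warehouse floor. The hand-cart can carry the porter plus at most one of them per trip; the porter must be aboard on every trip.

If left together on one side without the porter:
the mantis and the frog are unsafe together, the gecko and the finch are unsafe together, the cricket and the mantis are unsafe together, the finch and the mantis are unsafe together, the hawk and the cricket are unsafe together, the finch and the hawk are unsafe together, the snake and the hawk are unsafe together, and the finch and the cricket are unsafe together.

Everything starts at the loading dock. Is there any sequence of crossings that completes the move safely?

No

Whatever the first load, the items left behind include a forbidden pair without the porter. No opening move is safe, so no plan exists.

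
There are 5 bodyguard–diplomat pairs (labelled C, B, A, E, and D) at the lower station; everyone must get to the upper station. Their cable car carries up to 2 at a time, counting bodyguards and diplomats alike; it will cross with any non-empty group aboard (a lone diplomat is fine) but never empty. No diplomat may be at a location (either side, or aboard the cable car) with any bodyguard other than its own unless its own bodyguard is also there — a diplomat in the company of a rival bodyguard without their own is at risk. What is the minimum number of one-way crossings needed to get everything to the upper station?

impossible

Following every safe sequence of crossings from the start, the most of the 10 that can be at the upper station as the cable car arrives there on crossings 1, 3, 5, 7 is 2, 3, 4, 5 respectively; the best ever achieved is 5 of 10.
From crossing 9 on, no configuration arises that was not already reachable earlier: only 82 distinct safe configurations (who is on which side, and where the cable car is) can ever be reached, none of them has everyone across, and every continuation just revisits them. So no valid plan exists.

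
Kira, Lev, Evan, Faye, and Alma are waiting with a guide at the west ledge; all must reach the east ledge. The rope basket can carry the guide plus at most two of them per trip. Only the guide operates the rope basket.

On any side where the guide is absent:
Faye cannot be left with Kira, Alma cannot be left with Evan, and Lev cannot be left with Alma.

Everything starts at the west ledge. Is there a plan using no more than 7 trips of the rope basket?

Yes

Yes — this plan uses 5 crossings (≤ 7):
1. Guide goes to the east ledge with Alma and Kira.  [the west ledge: Evan, Faye, Lev | the east ledge: Alma, Kira]
2. Guide goes back to the west ledge alone.  [the west ledge: Evan, Faye, Lev | the east ledge: Alma, Kira]
3. Guide goes to the east ledge with Evan and Lev.  [the west ledge: Faye | the east ledge: Alma, Evan, Kira, Lev]
4. Guide goes back to the west ledge with Alma.  [the west ledge: Alma, Faye | the east ledge: Evan, Kira, Lev]
5. Guide goes to the east ledge with Alma and Faye.  [the west ledge: — | the east ledge: Alma, Evan, Faye, Kira, Lev]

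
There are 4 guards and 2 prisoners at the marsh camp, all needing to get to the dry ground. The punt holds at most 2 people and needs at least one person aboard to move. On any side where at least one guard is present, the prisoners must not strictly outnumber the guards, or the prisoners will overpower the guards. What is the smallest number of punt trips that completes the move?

9

Counting alone: each trip to the dry ground takes at most 2 across and each return brings at least 1 back, so after t trips out (and t−1 returns) at most 2t − (t−1) of the 6 are across; that first reaches 6 at t = 5, so at least 9 crossings are needed.
The plan below uses exactly 9 crossings, so it is optimal:
1. 2 prisoners → the dry ground.  (the marsh camp: 4G 0P; the dry ground: 0G 2P)
2. 1 prisoner ← the marsh camp.  (the marsh camp: 4G 1P; the dry ground: 0G 1P)
3. 2 guards → the dry ground.  (the marsh camp: 2G 1P; the dry ground: 2G 1P)
4. 1 prisoner ← the marsh camp.  (the marsh camp: 2G 2P; the dry ground: 2G 0P)
5. 2 prisoners → the dry ground.  (the marsh camp: 2G 0P; the dry ground: 2G 2P)
6. 1 prisoner ← the marsh camp.  (the marsh camp: 2G 1P; the dry ground: 2G 1P)
7. 1 guard and 1 prisoner → the dry ground.  (the marsh camp: 1G 0P; the dry ground: 3G 2P)
8. 1 prisoner ← the marsh camp.  (the marsh camp: 1G 1P; the dry ground: 3G 1P)
9. 1 guard and 1 prisoner → the dry ground.  (the marsh camp: 0G 0P; the dry ground: 4G 2P)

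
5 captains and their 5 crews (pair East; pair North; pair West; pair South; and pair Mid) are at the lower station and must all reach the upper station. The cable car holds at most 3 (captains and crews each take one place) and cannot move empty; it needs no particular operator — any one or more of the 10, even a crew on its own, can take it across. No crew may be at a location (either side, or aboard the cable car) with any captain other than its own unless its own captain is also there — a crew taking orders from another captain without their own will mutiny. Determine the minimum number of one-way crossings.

Counting alone: each trip to the upper station takes at most 3 across and each return brings at least 1 back, so after t trips out (and t−1 returns) at most 3t − (t−1) of the 10 are across; that first reaches 10 at t = 5, so at least 9 crossings are needed.
The safety rule pushes this higher. Following every safe sequence of crossings, the most of the 10 that can be at the upper station as the cable car arrives there on crossing 9 is 9 — never all 10.
So no plan with fewer than 11 crossings exists, and this one achieves 11:
1. captain East and crew East cross → the upper station.
2. captain East crosses ← the lower station.
3. crew North, crew South, and crew West cross → the upper station.
4. crew East crosses ← the lower station.
5. captain North, captain South, and captain West cross → the upper station.
6. captain North and crew North cross ← the lower station.
7. captain East, captain Mid, and captain North cross → the upper station.
8. crew West crosses ← the lower station.
9. crew East and crew North cross → the upper station.
10. crew East crosses ← the lower station.
11. crew East, crew Mid, and crew West cross → the upper station.

11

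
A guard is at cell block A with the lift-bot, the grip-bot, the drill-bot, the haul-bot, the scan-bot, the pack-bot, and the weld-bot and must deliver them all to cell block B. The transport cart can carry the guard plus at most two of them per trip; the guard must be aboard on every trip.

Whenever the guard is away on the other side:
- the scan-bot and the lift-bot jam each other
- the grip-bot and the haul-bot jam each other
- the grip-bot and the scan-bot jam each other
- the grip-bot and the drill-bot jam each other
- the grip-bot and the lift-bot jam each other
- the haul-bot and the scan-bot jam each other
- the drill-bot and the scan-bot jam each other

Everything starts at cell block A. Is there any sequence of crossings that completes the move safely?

No

Following every safe sequence of crossings from the start, the most of the 7 that can be at cell block B as the transport cart arrives there on crossings 1, 3, 5, 7 is 2, 3, 4, 5 respectively; the best ever achieved is 5 of 7.
From crossing 9 on, no configuration arises that was not already reachable earlier: only 40 distinct safe configurations (who is on which side, and where the transport cart is) can ever be reached, none of them has everyone across, and every continuation just revisits them. So no valid plan exists.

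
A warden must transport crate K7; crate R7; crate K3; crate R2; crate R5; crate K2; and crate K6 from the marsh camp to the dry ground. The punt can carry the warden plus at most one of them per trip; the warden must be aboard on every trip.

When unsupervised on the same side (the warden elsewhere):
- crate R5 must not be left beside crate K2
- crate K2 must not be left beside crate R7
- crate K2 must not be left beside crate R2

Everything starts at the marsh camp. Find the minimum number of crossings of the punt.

Following every safe sequence of crossings from the start, the most of the 7 that can be at the dry ground as the punt arrives there on crossings 1, 3, 5, 7, 9 is 1, 2, 3, 4, 5 respectively; the best ever achieved is 5 of 7.
From crossing 11 on, no configuration arises that was not already reachable earlier: only 72 distinct safe configurations (who is on which side, and where the punt is) can ever be reached, none of them has everyone across, and every continuation just revisits them. So no valid plan exists.

impossible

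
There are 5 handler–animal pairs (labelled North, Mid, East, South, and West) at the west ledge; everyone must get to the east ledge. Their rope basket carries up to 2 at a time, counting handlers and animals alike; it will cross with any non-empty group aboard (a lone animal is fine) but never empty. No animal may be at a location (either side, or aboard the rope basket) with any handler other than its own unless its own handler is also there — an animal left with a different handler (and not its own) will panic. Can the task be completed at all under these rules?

Following every safe sequence of crossings from the start, the most of the 10 that can be at the east ledge as the rope basket arrives there on crossings 1, 3, 5, 7 is 2, 3, 4, 5 respectively; the best ever achieved is 5 of 10.
From crossing 9 on, no configuration arises that was not already reachable earlier: only 82 distinct safe configurations (who is on which side, and where the rope basket is) can ever be reached, none of them has everyone across, and every continuation just revisits them. So no valid plan exists.

No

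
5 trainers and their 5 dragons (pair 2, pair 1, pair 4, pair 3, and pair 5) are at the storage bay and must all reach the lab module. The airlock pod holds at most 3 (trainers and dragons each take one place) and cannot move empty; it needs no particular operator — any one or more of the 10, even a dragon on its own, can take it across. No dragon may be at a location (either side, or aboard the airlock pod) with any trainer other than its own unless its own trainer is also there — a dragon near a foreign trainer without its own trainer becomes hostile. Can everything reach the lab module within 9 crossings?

Counting alone: each trip to the lab module takes at most 3 across and each return brings at least 1 back, so after t trips out (and t−1 returns) at most 3t − (t−1) of the 10 are across; that first reaches 10 at t = 5, so at least 9 crossings are needed.
The safety rule pushes this higher. Following every safe sequence of crossings, the most of the 10 that can be at the lab module as the airlock pod arrives there on crossing 9 is 9 — never all 10.
So the move cannot be finished within 9 crossings. (The shortest complete plan takes 11:)
1. dragon 2 and trainer 2 cross → the lab module.
2. trainer 2 crosses ← the storage bay.
3. dragon 1, dragon 3, and dragon 4 cross → the lab module.
4. dragon 2 crosses ← the storage bay.
5. trainer 1, trainer 3, and trainer 4 cross → the lab module.
6. dragon 1 and trainer 1 cross ← the storage bay.
7. trainer 1, trainer 2, and trainer 5 cross → the lab module.
8. dragon 4 crosses ← the storage bay.
9. dragon 1 and dragon 2 cross → the lab module.
10. dragon 2 crosses ← the storage bay.
11. dragon 2, dragon 4, and dragon 5 cross → the lab module.

No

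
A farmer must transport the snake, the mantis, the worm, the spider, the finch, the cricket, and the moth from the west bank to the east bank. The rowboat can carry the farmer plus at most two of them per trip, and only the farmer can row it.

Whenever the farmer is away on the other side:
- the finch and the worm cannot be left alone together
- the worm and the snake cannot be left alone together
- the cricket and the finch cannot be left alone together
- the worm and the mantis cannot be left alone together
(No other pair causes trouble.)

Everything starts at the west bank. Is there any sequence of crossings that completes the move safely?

1. Farmer goes to the east bank with the finch and the worm.  [the west bank: the cricket, the mantis, the moth, the snake, the spider | the east bank: the finch, the worm]
2. Farmer goes back to the west bank with the worm.  [the west bank: the cricket, the mantis, the moth, the snake, the spider, the worm | the east bank: the finch]
3. Farmer goes to the east bank with the mantis and the snake.  [the west bank: the cricket, the moth, the spider, the worm | the east bank: the finch, the mantis, the snake]
4. Farmer goes back to the west bank alone.  [the west bank: the cricket, the moth, the spider, the worm | the east bank: the finch, the mantis, the snake]
5. Farmer goes to the east bank with the moth and the spider.  [the west bank: the cricket, the worm | the east bank: the finch, the mantis, the moth, the snake, the spider]
6. Farmer goes back to the west bank alone.  [the west bank: the cricket, the worm | the east bank: the finch, the mantis, the moth, the snake, the spider]
7. Farmer goes to the east bank with the cricket and the worm.  [the west bank: — | the east bank: the cricket, the finch, the mantis, the moth, the snake, the spider, the worm]

Yes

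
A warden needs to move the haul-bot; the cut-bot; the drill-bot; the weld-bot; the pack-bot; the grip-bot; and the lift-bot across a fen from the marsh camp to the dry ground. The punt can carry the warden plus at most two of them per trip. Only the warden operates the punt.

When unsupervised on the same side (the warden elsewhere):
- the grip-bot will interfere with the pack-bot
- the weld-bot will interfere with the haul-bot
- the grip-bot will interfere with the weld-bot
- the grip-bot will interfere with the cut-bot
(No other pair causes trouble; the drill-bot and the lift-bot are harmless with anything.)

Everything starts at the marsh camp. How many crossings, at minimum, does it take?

Counting alone: the warden can take at most 2 across per trip to the dry ground, so moving all 7 needs at least 4 loaded trips out, with a return between consecutive ones — at least 7 crossings.
The plan below uses exactly 7 crossings, so it is optimal:
1. Warden goes to the dry ground with the grip-bot and the haul-bot.
2. Warden goes back to the marsh camp alone.
3. Warden goes to the dry ground with the drill-bot and the lift-bot.
4. Warden goes back to the marsh camp alone.
5. Warden goes to the dry ground with the cut-bot and the pack-bot.
6. Warden goes back to the marsh camp with the grip-bot.
7. Warden goes to the dry ground with the grip-bot and the weld-bot.

7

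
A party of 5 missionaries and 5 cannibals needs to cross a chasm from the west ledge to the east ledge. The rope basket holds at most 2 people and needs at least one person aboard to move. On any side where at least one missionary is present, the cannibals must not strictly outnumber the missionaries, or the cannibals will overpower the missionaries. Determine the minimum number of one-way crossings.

impossible

Following every safe sequence of crossings from the start, the most of the 10 that can be at the east ledge as the rope basket arrives there on crossings 1, 3, 5, 7 is 2, 3, 4, 5 respectively; the best ever achieved is 5 of 10.
From crossing 9 on, no configuration arises that was not already reachable earlier: only 13 distinct safe configurations (who is on which side, and where the rope basket is) can ever be reached, none of them has everyone across, and every continuation just revisits them. They are: 0 missionaries + 0 cannibals across (rope basket back at the start); 0 missionaries + 1 cannibal across (rope basket there); 0 missionaries + 1 cannibal across (rope basket back at the start); 0 missionaries + 2 cannibals across (rope basket there); 0 missionaries + 2 cannibals across (rope basket back at the start); 0 missionaries + 3 cannibals across (rope basket there); 0 missionaries + 3 cannibals across (rope basket back at the start); 0 missionaries + 4 cannibals across (rope basket there); 0 missionaries + 4 cannibals across (rope basket back at the start); 0 missionaries + 5 cannibals across (rope basket there); 1 missionary + 1 cannibal across (rope basket there); 1 missionary + 1 cannibal across (rope basket back at the start); 2 missionaries + 2 cannibals across (rope basket there). So no valid plan exists.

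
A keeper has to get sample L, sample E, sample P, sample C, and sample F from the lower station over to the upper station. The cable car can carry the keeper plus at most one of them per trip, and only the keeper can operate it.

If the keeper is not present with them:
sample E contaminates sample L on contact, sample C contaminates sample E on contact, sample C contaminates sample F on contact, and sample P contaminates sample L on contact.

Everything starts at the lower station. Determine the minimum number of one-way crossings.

impossible

Whatever the first load, the items left behind include a forbidden pair without the keeper. No opening move is safe, so no plan exists.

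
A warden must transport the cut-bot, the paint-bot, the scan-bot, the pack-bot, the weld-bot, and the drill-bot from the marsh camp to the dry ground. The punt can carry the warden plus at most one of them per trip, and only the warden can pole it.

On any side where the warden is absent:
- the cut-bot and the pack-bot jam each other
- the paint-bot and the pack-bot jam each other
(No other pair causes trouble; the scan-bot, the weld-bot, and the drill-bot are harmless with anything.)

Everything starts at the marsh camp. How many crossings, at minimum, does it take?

Counting alone: the warden can take at most 1 across per trip to the dry ground, so moving all 6 needs at least 6 loaded trips out, with a return between consecutive ones — at least 11 crossings.
The safety rule pushes this higher. Following every safe sequence of crossings, the most of the 6 that can be at the dry ground as the punt arrives there on crossing 11 is 5 — never all 6.
So no plan with fewer than 13 crossings exists, and this one achieves 13:
1. Warden goes to the dry ground with the pack-bot.  [the marsh camp: the cut-bot, the drill-bot, the paint-bot, the scan-bot, the weld-bot | the dry ground: the pack-bot]
2. Warden goes back to the marsh camp alone.  [the marsh camp: the cut-bot, the drill-bot, the paint-bot, the scan-bot, the weld-bot | the dry ground: the pack-bot]
3. Warden goes to the dry ground with the cut-bot.  [the marsh camp: the drill-bot, the paint-bot, the scan-bot, the weld-bot | the dry ground: the cut-bot, the pack-bot]
4. Warden goes back to the marsh camp with the pack-bot.  [the marsh camp: the drill-bot, the pack-bot, the paint-bot, the scan-bot, the weld-bot | the dry ground: the cut-bot]
5. Warden goes to the dry ground with the paint-bot.  [the marsh camp: the drill-bot, the pack-bot, the scan-bot, the weld-bot | the dry ground: the cut-bot, the paint-bot]
6. Warden goes back to the marsh camp alone.  [the marsh camp: the drill-bot, the pack-bot, the scan-bot, the weld-bot | the dry ground: the cut-bot, the paint-bot]
7. Warden goes to the dry ground with the scan-bot.  [the marsh camp: the drill-bot, the pack-bot, the weld-bot | the dry ground: the cut-bot, the paint-bot, the scan-bot]
8. Warden goes back to the marsh camp alone.  [the marsh camp: the drill-bot, the pack-bot, the weld-bot | the dry ground: the cut-bot, the paint-bot, the scan-bot]
9. Warden goes to the dry ground with the weld-bot.  [the marsh camp: the drill-bot, the pack-bot | the dry ground: the cut-bot, the paint-bot, the scan-bot, the weld-bot]
10. Warden goes back to the marsh camp alone.  [the marsh camp: the drill-bot, the pack-bot | the dry ground: the cut-bot, the paint-bot, the scan-bot, the weld-bot]
11. Warden goes to the dry ground with the drill-bot.  [the marsh camp: the pack-bot | the dry ground: the cut-bot, the drill-bot, the paint-bot, the scan-bot, the weld-bot]
12. Warden goes back to the marsh camp alone.  [the marsh camp: the pack-bot | the dry ground: the cut-bot, the drill-bot, the paint-bot, the scan-bot, the weld-bot]
13. Warden goes to the dry ground with the pack-bot.  [the marsh camp: — | the dry ground: the cut-bot, the drill-bot, the pack-bot, the paint-bot, the scan-bot, the weld-bot]

13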